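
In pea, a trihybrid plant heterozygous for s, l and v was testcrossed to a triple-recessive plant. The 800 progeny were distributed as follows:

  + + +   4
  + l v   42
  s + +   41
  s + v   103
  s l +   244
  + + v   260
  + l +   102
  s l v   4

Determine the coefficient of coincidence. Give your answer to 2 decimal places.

The two most frequent reciprocal classes, s l + and + + v, are the parental types, so the F1 was s l + / + + v.
The two rarest classes, s l v and + + +, are the double crossovers. Comparing them with the parentals, only the v allele has switched, so v is the middle locus and the order is l – v – s.
l–v: (83 + 8)/800 = 0.1138; v–s: (205 + 8)/800 = 0.2662.
Expected DCO frequency = 0.1138 × 0.2662 ≈ 0.03029; observed = 8/800 ≈ 0.01000.
Coefficient of coincidence = 0.01000/0.03029 ≈ 0.33.

0.33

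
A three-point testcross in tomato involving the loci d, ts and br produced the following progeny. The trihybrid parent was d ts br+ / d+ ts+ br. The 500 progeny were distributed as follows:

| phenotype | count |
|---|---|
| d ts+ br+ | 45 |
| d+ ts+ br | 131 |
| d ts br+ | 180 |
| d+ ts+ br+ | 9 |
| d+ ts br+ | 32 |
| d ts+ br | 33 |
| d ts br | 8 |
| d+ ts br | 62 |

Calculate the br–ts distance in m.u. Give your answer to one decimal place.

24.8 m.u.

The two rarest classes, d ts br and d+ ts+ br+, are the double crossovers. Comparing them with the parentals, only the br allele has switched, so br is the middle locus and the order is ts – br – d.
Crossovers in the ts–br interval produce the single-crossover classes d ts+ br+ and d+ ts br (45 + 62 = 107) plus the double crossovers (17).
RF(ts–br) = (107 + 17) / 500 = 124/500 = 0.2480 → 24.8 m.u.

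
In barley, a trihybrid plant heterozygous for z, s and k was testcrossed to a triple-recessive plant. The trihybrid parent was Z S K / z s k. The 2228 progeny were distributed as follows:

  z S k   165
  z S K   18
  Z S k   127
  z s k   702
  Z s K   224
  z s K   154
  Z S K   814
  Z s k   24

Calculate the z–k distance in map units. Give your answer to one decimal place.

The two rarest classes, z S K and Z s k, are the double crossovers. Comparing them with the parentals, only the z allele has switched, so z is the middle locus and the order is s – z – k.
Crossovers in the z–k interval produce the single-crossover classes Z S k and z s K (127 + 154 = 281) plus the double crossovers (42).
RF(z–k) = (281 + 42) / 2228 = 323/2228 = 0.1450 → 14.5 map units.

14.5 map units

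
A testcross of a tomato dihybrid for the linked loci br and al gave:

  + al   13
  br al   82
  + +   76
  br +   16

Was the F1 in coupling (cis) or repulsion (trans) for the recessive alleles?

cis

The two most frequent classes are + + (76) and br al (82); these are the parental (non-recombinant) types.
So the F1 carried + + on one chromosome and br al on the other — the recessive alleles are on the same chromosome (cis / coupling).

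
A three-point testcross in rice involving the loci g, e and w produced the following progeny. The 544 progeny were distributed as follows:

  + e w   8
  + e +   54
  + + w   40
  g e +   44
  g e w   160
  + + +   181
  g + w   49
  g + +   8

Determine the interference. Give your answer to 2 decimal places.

0.27

The two most frequent reciprocal classes, g e w and + + +, are the parental types, so the F1 was g e w / + + +.
The two rarest classes, + e w and g + +, are the double crossovers. Comparing them with the parentals, only the g allele has switched, so g is the middle locus and the order is w – g – e.
w–g: (84 + 16)/544 = 0.1838; g–e: (103 + 16)/544 = 0.2188.
Expected DCO frequency = 0.1838 × 0.2188 ≈ 0.04022; observed = 16/544 ≈ 0.02941.
Coefficient of coincidence = 0.02941/0.04022 ≈ 0.73; interference = 1 − 0.73 = 0.27.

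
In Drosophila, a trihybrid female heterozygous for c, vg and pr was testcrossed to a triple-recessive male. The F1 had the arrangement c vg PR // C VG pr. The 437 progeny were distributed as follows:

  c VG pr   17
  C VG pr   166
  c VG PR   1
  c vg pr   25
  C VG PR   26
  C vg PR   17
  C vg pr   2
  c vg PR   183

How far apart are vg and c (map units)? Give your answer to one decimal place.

8.5 map units

The two rarest classes, c VG PR and C vg pr, are the double crossovers. Comparing them with the parentals, only the vg allele has switched, so vg is the middle locus and the order is c – vg – pr.
Crossovers in the c–vg interval produce the single-crossover classes C vg PR and c VG pr (17 + 17 = 34) plus the double crossovers (3).
RF(c–vg) = (34 + 3) / 437 = 37/437 = 0.0847 → 8.5 map units.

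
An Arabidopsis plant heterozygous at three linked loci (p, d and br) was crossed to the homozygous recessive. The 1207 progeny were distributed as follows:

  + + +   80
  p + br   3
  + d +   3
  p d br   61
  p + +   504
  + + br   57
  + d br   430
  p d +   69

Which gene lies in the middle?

The two most frequent reciprocal classes, p + + and + d br, are the parental types, so the F1 was p + + / + d br.
The two rarest classes, p + br and + d +, are the double crossovers. Comparing them with the parentals, only the br allele has switched, so br is the middle locus and the order is p – br – d.

br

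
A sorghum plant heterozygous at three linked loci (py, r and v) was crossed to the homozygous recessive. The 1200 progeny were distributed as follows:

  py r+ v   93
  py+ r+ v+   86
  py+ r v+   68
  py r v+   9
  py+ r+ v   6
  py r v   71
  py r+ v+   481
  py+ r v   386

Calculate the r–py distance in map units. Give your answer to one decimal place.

14.3 map units

The two most frequent reciprocal classes, py r+ v+ and py+ r v, are the parental types, so the F1 was py r+ v+ / py+ r v.
The two rarest classes, py r v+ and py+ r+ v, are the double crossovers. Comparing them with the parentals, only the r allele has switched, so r is the middle locus and the order is v – r – py.
Crossovers in the r–py interval produce the single-crossover classes py+ r+ v+ and py r v (86 + 71 = 157) plus the double crossovers (15).
RF(r–py) = (157 + 15) / 1200 = 172/1200 = 0.1433 → 14.3 map units.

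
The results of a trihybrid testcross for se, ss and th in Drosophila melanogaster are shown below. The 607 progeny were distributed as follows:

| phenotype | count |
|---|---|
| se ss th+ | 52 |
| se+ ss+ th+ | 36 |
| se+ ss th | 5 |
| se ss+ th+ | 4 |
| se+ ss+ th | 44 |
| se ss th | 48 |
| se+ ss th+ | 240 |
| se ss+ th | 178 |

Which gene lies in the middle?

The two most frequent reciprocal classes, se+ ss th+ and se ss+ th, are the parental types, so the F1 was se+ ss th+ / se ss+ th.
The two rarest classes, se+ ss th and se ss+ th+, are the double crossovers. Comparing them with the parentals, only the th allele has switched, so th is the middle locus and the order is ss – th – se.

th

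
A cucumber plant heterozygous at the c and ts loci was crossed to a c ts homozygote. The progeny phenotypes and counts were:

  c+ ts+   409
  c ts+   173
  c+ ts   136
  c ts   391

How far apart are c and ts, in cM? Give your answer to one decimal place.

27.9 cM

The two most frequent classes, c+ ts+ (409) and c ts (391), are the parental types, so the F1 was c+ ts+ / c ts.
The recombinant classes are c+ ts and c ts+: 136 + 173 = 309.
Recombination frequency = 309/1109 = 0.2786 ≈ 27.9%, i.e. 27.9 cM.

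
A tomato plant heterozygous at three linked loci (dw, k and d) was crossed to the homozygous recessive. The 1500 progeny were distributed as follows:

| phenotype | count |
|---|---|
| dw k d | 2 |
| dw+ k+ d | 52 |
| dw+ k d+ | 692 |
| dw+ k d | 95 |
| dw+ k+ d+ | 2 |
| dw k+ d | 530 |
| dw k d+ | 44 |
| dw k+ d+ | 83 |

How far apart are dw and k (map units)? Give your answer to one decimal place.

6.7 map units

The two most frequent reciprocal classes, dw k+ d and dw+ k d+, are the parental types, so the F1 was dw k+ d / dw+ k d+.
The two rarest classes, dw k d and dw+ k+ d+, are the double crossovers. Comparing them with the parentals, only the k allele has switched, so k is the middle locus and the order is dw – k – d.
Crossovers in the dw–k interval produce the single-crossover classes dw+ k+ d and dw k d+ (52 + 44 = 96) plus the double crossovers (4).
RF(dw–k) = (96 + 4) / 1500 = 100/1500 = 0.0667 → 6.7 map units.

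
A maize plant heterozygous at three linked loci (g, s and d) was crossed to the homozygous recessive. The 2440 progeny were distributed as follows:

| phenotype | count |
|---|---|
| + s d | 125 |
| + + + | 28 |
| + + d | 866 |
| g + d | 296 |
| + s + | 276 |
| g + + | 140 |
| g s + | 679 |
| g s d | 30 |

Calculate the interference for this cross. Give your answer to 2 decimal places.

The two most frequent reciprocal classes, + + d and g s +, are the parental types, so the F1 was + + d / g s +.
The two rarest classes, + + + and g s d, are the double crossovers. Comparing them with the parentals, only the d allele has switched, so d is the middle locus and the order is s – d – g.
s–d: (265 + 58)/2440 = 0.1324; d–g: (572 + 58)/2440 = 0.2582.
Expected DCO frequency = 0.1324 × 0.2582 ≈ 0.03419; observed = 58/2440 ≈ 0.02377.
Coefficient of coincidence = 0.02377/0.03419 ≈ 0.70; interference = 1 − 0.70 = 0.30.

0.30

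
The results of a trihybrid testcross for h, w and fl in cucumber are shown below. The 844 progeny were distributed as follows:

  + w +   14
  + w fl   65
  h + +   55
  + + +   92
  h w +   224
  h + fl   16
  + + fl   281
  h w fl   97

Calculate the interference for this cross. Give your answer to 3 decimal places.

0.229

The two most frequent reciprocal classes, + + fl and h w +, are the parental types, so the F1 was + + fl / h w +.
The two rarest classes, h + fl and + w +, are the double crossovers. Comparing them with the parentals, only the h allele has switched, so h is the middle locus and the order is fl – h – w.
fl–h: (189 + 30)/844 = 0.2595; h–w: (120 + 30)/844 = 0.1777.
Expected DCO frequency = 0.2595 × 0.1777 ≈ 0.04611; observed = 30/844 ≈ 0.03555.
Coefficient of coincidence = 0.03555/0.04611 ≈ 0.771; interference = 1 − 0.771 = 0.229.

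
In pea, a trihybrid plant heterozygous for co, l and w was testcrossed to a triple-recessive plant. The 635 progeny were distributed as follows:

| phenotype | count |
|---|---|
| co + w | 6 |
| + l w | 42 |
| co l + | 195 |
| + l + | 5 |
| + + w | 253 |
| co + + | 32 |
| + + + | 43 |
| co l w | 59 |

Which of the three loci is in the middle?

co

The two most frequent reciprocal classes, + + w and co l +, are the parental types, so the F1 was + + w / co l +.
The two rarest classes, co + w and + l +, are the double crossovers. Comparing them with the parentals, only the co allele has switched, so co is the middle locus and the order is l – co – w.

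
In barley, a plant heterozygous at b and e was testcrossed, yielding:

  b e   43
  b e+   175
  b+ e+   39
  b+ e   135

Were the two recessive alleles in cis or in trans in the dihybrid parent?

The two most frequent classes are b+ e (135) and b e+ (175); these are the parental (non-recombinant) types.
So the F1 carried b+ e on one chromosome and b e+ on the other — the recessive alleles are on opposite chromosomes (trans / repulsion).

trans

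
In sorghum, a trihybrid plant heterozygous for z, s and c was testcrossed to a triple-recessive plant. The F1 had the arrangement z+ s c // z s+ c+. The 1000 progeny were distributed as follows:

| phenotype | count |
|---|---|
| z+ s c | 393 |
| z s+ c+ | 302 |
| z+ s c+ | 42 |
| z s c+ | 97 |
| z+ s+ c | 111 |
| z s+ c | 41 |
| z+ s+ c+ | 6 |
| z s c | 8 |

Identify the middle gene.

z

The two rarest classes, z s c and z+ s+ c+, are the double crossovers. Comparing them with the parentals, only the z allele has switched, so z is the middle locus and the order is c – z – s.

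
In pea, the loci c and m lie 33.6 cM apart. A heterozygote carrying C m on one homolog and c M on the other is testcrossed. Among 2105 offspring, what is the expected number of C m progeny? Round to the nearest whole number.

A map distance of 33.6 cM corresponds to a recombination frequency of 0.336.
The F1 is C m / c M, so C m is a parental gamete class with expected frequency (1 − r)/2 = 0.664/2 = 0.3320.
Expected number = 0.3320 × 2105 = 698.86 ≈ 699.

699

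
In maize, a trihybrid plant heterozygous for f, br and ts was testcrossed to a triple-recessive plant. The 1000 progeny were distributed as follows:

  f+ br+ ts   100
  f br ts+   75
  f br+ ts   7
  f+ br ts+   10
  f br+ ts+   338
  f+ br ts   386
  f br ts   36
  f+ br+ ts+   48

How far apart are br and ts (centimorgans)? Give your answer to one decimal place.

19.2 centimorgans

The two most frequent reciprocal classes, f+ br ts and f br+ ts+, are the parental types, so the F1 was f+ br ts / f br+ ts+.
The two rarest classes, f+ br ts+ and f br+ ts, are the double crossovers. Comparing them with the parentals, only the ts allele has switched, so ts is the middle locus and the order is br – ts – f.
Crossovers in the br–ts interval produce the single-crossover classes f+ br+ ts and f br ts+ (100 + 75 = 175) plus the double crossovers (17).
RF(br–ts) = (175 + 17) / 1000 = 192/1000 = 0.1920 → 19.2 centimorgans.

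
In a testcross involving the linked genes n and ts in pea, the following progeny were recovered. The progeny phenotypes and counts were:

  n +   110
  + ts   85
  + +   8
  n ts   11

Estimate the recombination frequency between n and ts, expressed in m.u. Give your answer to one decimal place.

8.9 m.u.

The two most frequent classes, + ts (85) and n + (110), are the parental types, so the F1 was + ts / n +.
The recombinant classes are + + and n ts: 8 + 11 = 19.
Recombination frequency = 19/214 = 0.0888 ≈ 8.9%, i.e. 8.9 m.u.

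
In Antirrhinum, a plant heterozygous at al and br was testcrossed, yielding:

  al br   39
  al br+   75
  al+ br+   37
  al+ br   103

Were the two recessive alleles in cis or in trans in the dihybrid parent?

trans

The two most frequent classes are al+ br (103) and al br+ (75); these are the parental (non-recombinant) types.
So the F1 carried al+ br on one chromosome and al br+ on the other — the recessive alleles are on opposite chromosomes (trans / repulsion).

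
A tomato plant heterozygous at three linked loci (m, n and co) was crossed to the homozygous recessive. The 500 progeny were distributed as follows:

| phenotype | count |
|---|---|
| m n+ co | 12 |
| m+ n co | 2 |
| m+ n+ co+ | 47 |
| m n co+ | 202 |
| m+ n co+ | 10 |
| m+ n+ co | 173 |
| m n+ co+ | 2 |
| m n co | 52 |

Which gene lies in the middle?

The two most frequent reciprocal classes, m+ n+ co and m n co+, are the parental types, so the F1 was m+ n+ co / m n co+.
The two rarest classes, m+ n co and m n+ co+, are the double crossovers. Comparing them with the parentals, only the n allele has switched, so n is the middle locus and the order is co – n – m.

n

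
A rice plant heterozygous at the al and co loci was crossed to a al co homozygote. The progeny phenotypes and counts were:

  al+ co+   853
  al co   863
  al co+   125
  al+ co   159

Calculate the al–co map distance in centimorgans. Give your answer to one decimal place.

The two most frequent classes, al+ co+ (853) and al co (863), are the parental types, so the F1 was al+ co+ / al co.
The recombinant classes are al+ co and al co+: 159 + 125 = 284.
Recombination frequency = 284/2000 = 0.1420 ≈ 14.2%, i.e. 14.2 centimorgans.

14.2 centimorgans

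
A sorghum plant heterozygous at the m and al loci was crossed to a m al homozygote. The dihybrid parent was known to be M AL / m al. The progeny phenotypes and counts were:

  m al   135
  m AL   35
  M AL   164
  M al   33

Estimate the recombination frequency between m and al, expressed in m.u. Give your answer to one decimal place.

18.5 m.u.

The recombinant classes are M al and m AL: 33 + 35 = 68.
Recombination frequency = 68/367 = 0.1853 ≈ 18.5%, i.e. 18.5 m.u.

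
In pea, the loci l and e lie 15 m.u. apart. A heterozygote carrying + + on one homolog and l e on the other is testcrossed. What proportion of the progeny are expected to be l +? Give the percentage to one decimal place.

7.5%

A map distance of 15 m.u. corresponds to a recombination frequency of 0.150.
The F1 is + + / l e, so l + is a recombinant gamete class with expected frequency r/2 = 0.150/2 = 0.0750.
That is 0.0750 = 7.5% of the progeny.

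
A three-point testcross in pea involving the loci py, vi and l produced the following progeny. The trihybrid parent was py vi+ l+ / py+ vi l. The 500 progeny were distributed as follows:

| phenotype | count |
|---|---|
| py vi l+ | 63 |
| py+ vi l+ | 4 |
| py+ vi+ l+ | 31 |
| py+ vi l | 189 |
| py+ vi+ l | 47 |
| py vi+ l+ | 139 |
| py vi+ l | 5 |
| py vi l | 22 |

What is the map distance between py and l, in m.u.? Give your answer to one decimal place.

The two rarest classes, py vi+ l and py+ vi l+, are the double crossovers. Comparing them with the parentals, only the l allele has switched, so l is the middle locus and the order is py – l – vi.
Crossovers in the py–l interval produce the single-crossover classes py+ vi+ l+ and py vi l (31 + 22 = 53) plus the double crossovers (9).
RF(py–l) = (53 + 9) / 500 = 62/500 = 0.1240 → 12.4 m.u.

12.4 m.u.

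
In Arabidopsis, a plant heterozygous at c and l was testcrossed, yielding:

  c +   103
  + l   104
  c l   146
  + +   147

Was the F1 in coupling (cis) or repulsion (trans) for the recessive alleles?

The two most frequent classes are + + (147) and c l (146); these are the parental (non-recombinant) types.
So the F1 carried + + on one chromosome and c l on the other — the recessive alleles are on the same chromosome (cis / coupling).

cis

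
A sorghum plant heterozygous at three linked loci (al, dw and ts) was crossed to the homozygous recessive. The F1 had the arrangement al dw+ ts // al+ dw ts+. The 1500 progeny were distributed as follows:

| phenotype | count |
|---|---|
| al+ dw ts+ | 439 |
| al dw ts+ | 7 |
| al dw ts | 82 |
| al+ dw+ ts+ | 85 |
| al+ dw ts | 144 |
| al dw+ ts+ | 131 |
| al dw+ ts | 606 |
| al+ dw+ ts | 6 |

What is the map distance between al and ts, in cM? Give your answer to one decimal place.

19.2 cM

The two rarest classes, al+ dw+ ts and al dw ts+, are the double crossovers. Comparing them with the parentals, only the al allele has switched, so al is the middle locus and the order is ts – al – dw.
Crossovers in the ts–al interval produce the single-crossover classes al dw+ ts+ and al+ dw ts (131 + 144 = 275) plus the double crossovers (13).
RF(ts–al) = (275 + 13) / 1500 = 288/1500 = 0.1920 → 19.2 cM.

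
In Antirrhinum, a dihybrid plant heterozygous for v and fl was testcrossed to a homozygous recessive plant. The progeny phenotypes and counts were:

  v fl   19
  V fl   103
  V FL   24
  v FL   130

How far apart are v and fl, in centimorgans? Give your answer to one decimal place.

The two most frequent classes, V fl (103) and v FL (130), are the parental types, so the F1 was V fl / v FL.
The recombinant classes are V FL and v fl: 24 + 19 = 43.
Recombination frequency = 43/276 = 0.1558 ≈ 15.6%, i.e. 15.6 centimorgans.

15.6 centimorgans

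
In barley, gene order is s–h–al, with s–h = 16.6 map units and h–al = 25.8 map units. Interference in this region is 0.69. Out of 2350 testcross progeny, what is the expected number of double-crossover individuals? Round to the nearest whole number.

31

Map distances give recombination frequencies of 0.166 and 0.258 for the two intervals.
With interference 0.69 (so coincidence = 0.31), expected double-crossover frequency = 0.166 × 0.258 × 0.31 = 0.01328.
Expected number = 0.01328 × 2350 = 31.20 ≈ 31.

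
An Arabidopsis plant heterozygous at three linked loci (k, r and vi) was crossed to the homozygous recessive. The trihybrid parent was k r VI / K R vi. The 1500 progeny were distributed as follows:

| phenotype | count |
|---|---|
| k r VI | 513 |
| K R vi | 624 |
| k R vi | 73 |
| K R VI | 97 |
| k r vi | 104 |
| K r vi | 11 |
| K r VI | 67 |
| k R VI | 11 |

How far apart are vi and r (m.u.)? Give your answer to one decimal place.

14.9 m.u.

The two rarest classes, k R VI and K r vi, are the double crossovers. Comparing them with the parentals, only the r allele has switched, so r is the middle locus and the order is vi – r – k.
Crossovers in the vi–r interval produce the single-crossover classes k r vi and K R VI (104 + 97 = 201) plus the double crossovers (22).
RF(vi–r) = (201 + 22) / 1500 = 223/1500 = 0.1487 → 14.9 m.u.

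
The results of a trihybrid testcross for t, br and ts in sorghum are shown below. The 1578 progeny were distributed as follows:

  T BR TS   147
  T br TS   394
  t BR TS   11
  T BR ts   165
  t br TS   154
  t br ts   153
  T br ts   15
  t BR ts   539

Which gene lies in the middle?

ts

The two most frequent reciprocal classes, T br TS and t BR ts, are the parental types, so the F1 was T br TS / t BR ts.
The two rarest classes, T br ts and t BR TS, are the double crossovers. Comparing them with the parentals, only the ts allele has switched, so ts is the middle locus and the order is br – ts – t.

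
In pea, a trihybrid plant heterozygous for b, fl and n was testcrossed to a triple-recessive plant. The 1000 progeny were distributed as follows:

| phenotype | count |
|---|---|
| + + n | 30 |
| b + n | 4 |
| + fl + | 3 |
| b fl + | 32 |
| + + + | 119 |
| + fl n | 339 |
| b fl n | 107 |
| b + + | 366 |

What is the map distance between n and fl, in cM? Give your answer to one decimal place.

6.9 cM

The two most frequent reciprocal classes, b + + and + fl n, are the parental types, so the F1 was b + + / + fl n.
The two rarest classes, b + n and + fl +, are the double crossovers. Comparing them with the parentals, only the n allele has switched, so n is the middle locus and the order is b – n – fl.
Crossovers in the n–fl interval produce the single-crossover classes b fl + and + + n (32 + 30 = 62) plus the double crossovers (7).
RF(n–fl) = (62 + 7) / 1000 = 69/1000 = 0.0690 → 6.9 cM.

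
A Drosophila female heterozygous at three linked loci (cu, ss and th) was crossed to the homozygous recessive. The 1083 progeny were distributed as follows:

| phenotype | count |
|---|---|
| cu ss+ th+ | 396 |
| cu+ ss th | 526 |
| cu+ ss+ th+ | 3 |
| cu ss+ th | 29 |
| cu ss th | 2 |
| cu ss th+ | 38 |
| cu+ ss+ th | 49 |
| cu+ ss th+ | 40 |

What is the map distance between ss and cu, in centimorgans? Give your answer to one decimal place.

8.5 centimorgans

The two most frequent reciprocal classes, cu ss+ th+ and cu+ ss th, are the parental types, so the F1 was cu ss+ th+ / cu+ ss th.
The two rarest classes, cu+ ss+ th+ and cu ss th, are the double crossovers. Comparing them with the parentals, only the cu allele has switched, so cu is the middle locus and the order is th – cu – ss.
Crossovers in the cu–ss interval produce the single-crossover classes cu ss th+ and cu+ ss+ th (38 + 49 = 87) plus the double crossovers (5).
RF(cu–ss) = (87 + 5) / 1083 = 92/1083 = 0.0849 → 8.5 centimorgans.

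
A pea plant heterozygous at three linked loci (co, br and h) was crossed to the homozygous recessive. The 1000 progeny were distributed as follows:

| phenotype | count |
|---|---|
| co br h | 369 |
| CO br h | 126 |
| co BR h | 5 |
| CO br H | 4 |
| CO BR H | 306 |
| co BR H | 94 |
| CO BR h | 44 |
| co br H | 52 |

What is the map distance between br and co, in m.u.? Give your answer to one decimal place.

The two most frequent reciprocal classes, co br h and CO BR H, are the parental types, so the F1 was co br h / CO BR H.
The two rarest classes, co BR h and CO br H, are the double crossovers. Comparing them with the parentals, only the br allele has switched, so br is the middle locus and the order is co – br – h.
Crossovers in the co–br interval produce the single-crossover classes CO br h and co BR H (126 + 94 = 220) plus the double crossovers (9).
RF(co–br) = (220 + 9) / 1000 = 229/1000 = 0.2290 → 22.9 m.u.

22.9 m.u.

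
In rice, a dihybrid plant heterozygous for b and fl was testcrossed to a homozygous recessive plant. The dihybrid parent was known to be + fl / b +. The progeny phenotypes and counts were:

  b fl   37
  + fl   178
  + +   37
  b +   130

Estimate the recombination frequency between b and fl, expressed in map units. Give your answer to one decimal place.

19.4 map units

The recombinant classes are + + and b fl: 37 + 37 = 74.
Recombination frequency = 74/382 = 0.1937 ≈ 19.4%, i.e. 19.4 map units.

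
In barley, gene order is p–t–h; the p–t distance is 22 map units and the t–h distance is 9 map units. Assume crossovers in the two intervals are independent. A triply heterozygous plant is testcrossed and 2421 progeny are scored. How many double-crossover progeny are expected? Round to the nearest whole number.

Map distances give recombination frequencies of 0.220 and 0.090 for the two intervals.
With no interference, expected double-crossover frequency = 0.220 × 0.090 = 0.01980.
Expected number = 0.01980 × 2421 = 47.94 ≈ 48.

48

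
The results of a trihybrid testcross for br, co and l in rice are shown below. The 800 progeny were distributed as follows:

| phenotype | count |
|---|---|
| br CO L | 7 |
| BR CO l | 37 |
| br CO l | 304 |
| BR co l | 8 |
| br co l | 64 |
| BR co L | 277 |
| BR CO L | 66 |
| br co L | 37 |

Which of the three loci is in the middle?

The two most frequent reciprocal classes, BR co L and br CO l, are the parental types, so the F1 was BR co L / br CO l.
The two rarest classes, BR co l and br CO L, are the double crossovers. Comparing them with the parentals, only the l allele has switched, so l is the middle locus and the order is br – l – co.

l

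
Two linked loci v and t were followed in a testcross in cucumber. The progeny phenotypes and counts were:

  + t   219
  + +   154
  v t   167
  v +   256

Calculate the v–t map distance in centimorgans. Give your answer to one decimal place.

The two most frequent classes, + t (219) and v + (256), are the parental types, so the F1 was + t / v +.
The recombinant classes are + + and v t: 154 + 167 = 321.
Recombination frequency = 321/796 = 0.4033 ≈ 40.3%, i.e. 40.3 centimorgans.

40.3 centimorgans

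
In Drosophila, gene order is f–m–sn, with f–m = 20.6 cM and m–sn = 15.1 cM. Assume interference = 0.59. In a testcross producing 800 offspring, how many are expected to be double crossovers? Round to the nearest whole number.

Map distances give recombination frequencies of 0.206 and 0.151 for the two intervals.
With interference 0.59 (so coincidence = 0.41), expected double-crossover frequency = 0.206 × 0.151 × 0.41 = 0.01275.
Expected number = 0.01275 × 800 = 10.20 ≈ 10.

10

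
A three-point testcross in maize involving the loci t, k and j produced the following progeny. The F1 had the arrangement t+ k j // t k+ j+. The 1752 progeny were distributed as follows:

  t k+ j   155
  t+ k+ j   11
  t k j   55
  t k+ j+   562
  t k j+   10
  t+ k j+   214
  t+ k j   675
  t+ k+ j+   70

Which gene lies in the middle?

k

The two rarest classes, t+ k+ j and t k j+, are the double crossovers. Comparing them with the parentals, only the k allele has switched, so k is the middle locus and the order is t – k – j.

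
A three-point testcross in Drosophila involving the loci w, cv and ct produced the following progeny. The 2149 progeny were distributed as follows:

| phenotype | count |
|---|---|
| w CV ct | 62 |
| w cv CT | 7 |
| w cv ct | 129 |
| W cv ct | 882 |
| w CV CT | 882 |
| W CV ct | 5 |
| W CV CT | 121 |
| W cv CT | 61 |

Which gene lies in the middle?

cv

The two most frequent reciprocal classes, W cv ct and w CV CT, are the parental types, so the F1 was W cv ct / w CV CT.
The two rarest classes, W CV ct and w cv CT, are the double crossovers. Comparing them with the parentals, only the cv allele has switched, so cv is the middle locus and the order is w – cv – ct.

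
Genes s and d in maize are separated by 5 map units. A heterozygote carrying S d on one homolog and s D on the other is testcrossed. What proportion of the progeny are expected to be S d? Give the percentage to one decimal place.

47.5%

A map distance of 5 map units corresponds to a recombination frequency of 0.050.
The F1 is S d / s D, so S d is a parental gamete class with expected frequency (1 − r)/2 = 0.950/2 = 0.4750.
That is 0.4750 = 47.5% of the progeny.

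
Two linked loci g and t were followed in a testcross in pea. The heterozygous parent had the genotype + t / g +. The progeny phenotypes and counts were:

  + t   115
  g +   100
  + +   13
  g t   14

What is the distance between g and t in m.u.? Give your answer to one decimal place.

The recombinant classes are + + and g t: 13 + 14 = 27.
Recombination frequency = 27/242 = 0.1116 ≈ 11.2%, i.e. 11.2 m.u.

11.2 m.u.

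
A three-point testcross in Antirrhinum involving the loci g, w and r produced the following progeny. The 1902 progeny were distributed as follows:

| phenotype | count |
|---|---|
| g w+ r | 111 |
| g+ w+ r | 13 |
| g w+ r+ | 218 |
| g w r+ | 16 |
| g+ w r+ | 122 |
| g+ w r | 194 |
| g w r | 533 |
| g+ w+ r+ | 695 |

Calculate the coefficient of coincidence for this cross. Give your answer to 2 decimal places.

0.48

The two most frequent reciprocal classes, g w r and g+ w+ r+, are the parental types, so the F1 was g w r / g+ w+ r+.
The two rarest classes, g w r+ and g+ w+ r, are the double crossovers. Comparing them with the parentals, only the r allele has switched, so r is the middle locus and the order is g – r – w.
g–r: (412 + 29)/1902 = 0.2319; r–w: (233 + 29)/1902 = 0.1377.
Expected DCO frequency = 0.2319 × 0.1377 ≈ 0.03193; observed = 29/1902 ≈ 0.01525.
Coefficient of coincidence = 0.01525/0.03193 ≈ 0.48.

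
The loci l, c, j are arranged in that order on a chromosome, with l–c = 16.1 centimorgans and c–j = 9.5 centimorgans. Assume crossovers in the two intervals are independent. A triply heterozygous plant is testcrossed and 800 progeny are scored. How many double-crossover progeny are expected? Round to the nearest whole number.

12

Map distances give recombination frequencies of 0.161 and 0.095 for the two intervals.
With no interference, expected double-crossover frequency = 0.161 × 0.095 = 0.01530.
Expected number = 0.01530 × 800 = 12.24 ≈ 12.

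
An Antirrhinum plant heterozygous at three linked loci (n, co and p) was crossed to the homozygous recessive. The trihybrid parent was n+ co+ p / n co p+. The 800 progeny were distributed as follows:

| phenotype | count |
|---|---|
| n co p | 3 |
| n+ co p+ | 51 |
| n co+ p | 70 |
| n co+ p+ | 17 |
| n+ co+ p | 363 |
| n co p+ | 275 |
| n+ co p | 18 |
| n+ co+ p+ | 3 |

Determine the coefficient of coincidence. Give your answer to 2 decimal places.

0.92

The two rarest classes, n+ co+ p+ and n co p, are the double crossovers. Comparing them with the parentals, only the p allele has switched, so p is the middle locus and the order is co – p – n.
co–p: (35 + 6)/800 = 0.0512; p–n: (121 + 6)/800 = 0.1588.
Expected DCO frequency = 0.0512 × 0.1588 ≈ 0.00813; observed = 6/800 ≈ 0.00750.
Coefficient of coincidence = 0.00750/0.00813 ≈ 0.92.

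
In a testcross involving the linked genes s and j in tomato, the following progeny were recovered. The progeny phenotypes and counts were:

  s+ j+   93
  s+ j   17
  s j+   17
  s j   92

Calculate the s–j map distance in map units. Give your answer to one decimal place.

15.5 map units

The two most frequent classes, s+ j+ (93) and s j (92), are the parental types, so the F1 was s+ j+ / s j.
The recombinant classes are s+ j and s j+: 17 + 17 = 34.
Recombination frequency = 34/219 = 0.1553 ≈ 15.5%, i.e. 15.5 map units.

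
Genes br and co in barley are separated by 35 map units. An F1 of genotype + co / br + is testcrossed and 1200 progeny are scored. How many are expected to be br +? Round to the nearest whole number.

A map distance of 35 map units corresponds to a recombination frequency of 0.350.
The F1 is + co / br +, so br + is a parental gamete class with expected frequency (1 − r)/2 = 0.650/2 = 0.3250.
Expected number = 0.3250 × 1200 = 390.00 ≈ 390.

390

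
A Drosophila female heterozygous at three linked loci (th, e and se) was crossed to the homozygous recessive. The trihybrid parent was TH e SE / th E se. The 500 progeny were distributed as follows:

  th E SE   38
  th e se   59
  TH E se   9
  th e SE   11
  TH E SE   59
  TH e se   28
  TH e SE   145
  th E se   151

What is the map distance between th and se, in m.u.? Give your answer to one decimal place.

17.2 m.u.

The two rarest classes, th e SE and TH E se, are the double crossovers. Comparing them with the parentals, only the th allele has switched, so th is the middle locus and the order is se – th – e.
Crossovers in the se–th interval produce the single-crossover classes TH e se and th E SE (28 + 38 = 66) plus the double crossovers (20).
RF(se–th) = (66 + 20) / 500 = 86/500 = 0.1720 → 17.2 m.u.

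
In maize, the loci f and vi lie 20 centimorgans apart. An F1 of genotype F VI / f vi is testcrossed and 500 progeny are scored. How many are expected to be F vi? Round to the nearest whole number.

50

A map distance of 20 centimorgans corresponds to a recombination frequency of 0.200.
The F1 is F VI / f vi, so F vi is a recombinant gamete class with expected frequency r/2 = 0.200/2 = 0.1000.
Expected number = 0.1000 × 500 = 50.00 ≈ 50.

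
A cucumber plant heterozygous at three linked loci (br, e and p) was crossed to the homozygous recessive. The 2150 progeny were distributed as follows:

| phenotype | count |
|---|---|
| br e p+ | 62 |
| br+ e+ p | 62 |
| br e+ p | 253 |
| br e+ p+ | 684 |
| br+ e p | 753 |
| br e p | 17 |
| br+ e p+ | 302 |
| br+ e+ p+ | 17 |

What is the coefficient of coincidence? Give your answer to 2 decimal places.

The two most frequent reciprocal classes, br e+ p+ and br+ e p, are the parental types, so the F1 was br e+ p+ / br+ e p.
The two rarest classes, br+ e+ p+ and br e p, are the double crossovers. Comparing them with the parentals, only the br allele has switched, so br is the middle locus and the order is e – br – p.
e–br: (124 + 34)/2150 = 0.0735; br–p: (555 + 34)/2150 = 0.2740.
Expected DCO frequency = 0.0735 × 0.2740 ≈ 0.02014; observed = 34/2150 ≈ 0.01581.
Coefficient of coincidence = 0.01581/0.02014 ≈ 0.79.

0.79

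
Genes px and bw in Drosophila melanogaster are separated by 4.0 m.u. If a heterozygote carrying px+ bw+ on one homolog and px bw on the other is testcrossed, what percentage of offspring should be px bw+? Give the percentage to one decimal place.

2.0%

A map distance of 4.0 m.u. corresponds to a recombination frequency of 0.040.
The F1 is px+ bw+ / px bw, so px bw+ is a recombinant gamete class with expected frequency r/2 = 0.040/2 = 0.0200.
That is 0.0200 = 2.0% of the progeny.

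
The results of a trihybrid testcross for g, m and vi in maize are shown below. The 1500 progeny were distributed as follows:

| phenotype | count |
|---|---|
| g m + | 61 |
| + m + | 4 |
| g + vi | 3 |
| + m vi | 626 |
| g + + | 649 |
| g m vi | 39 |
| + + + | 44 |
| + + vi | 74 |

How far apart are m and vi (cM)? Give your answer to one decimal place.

The two most frequent reciprocal classes, + m vi and g + +, are the parental types, so the F1 was + m vi / g + +.
The two rarest classes, + m + and g + vi, are the double crossovers. Comparing them with the parentals, only the vi allele has switched, so vi is the middle locus and the order is g – vi – m.
Crossovers in the vi–m interval produce the single-crossover classes + + vi and g m + (74 + 61 = 135) plus the double crossovers (7).
RF(vi–m) = (135 + 7) / 1500 = 142/1500 = 0.0947 → 9.5 cM.

9.5 cM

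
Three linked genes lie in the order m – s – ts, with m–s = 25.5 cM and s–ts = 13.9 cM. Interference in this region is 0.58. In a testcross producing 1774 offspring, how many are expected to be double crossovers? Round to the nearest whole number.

26

Map distances give recombination frequencies of 0.255 and 0.139 for the two intervals.
With interference 0.58 (so coincidence = 0.42), expected double-crossover frequency = 0.255 × 0.139 × 0.42 = 0.01489.
Expected number = 0.01489 × 1774 = 26.41 ≈ 26.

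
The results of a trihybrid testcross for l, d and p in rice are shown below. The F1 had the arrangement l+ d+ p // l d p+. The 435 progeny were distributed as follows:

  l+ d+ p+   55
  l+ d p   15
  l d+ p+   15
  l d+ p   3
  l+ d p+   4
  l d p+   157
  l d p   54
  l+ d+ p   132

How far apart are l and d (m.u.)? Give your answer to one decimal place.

8.5 m.u.

The two rarest classes, l d+ p and l+ d p+, are the double crossovers. Comparing them with the parentals, only the l allele has switched, so l is the middle locus and the order is d – l – p.
Crossovers in the d–l interval produce the single-crossover classes l+ d p and l d+ p+ (15 + 15 = 30) plus the double crossovers (7).
RF(d–l) = (30 + 7) / 435 = 37/435 = 0.0851 → 8.5 m.u.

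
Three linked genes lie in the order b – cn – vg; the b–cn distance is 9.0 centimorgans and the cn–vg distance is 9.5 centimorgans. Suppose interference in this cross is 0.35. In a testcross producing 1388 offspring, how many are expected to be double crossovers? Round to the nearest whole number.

Map distances give recombination frequencies of 0.090 and 0.095 for the two intervals.
With interference 0.35 (so coincidence = 0.65), expected double-crossover frequency = 0.090 × 0.095 × 0.65 = 0.00556.
Expected number = 0.00556 × 1388 = 7.71 ≈ 8.

8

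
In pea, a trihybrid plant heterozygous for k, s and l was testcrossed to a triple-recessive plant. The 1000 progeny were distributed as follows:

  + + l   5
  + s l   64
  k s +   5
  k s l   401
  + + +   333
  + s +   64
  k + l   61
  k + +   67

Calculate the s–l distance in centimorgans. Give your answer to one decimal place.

The two most frequent reciprocal classes, k s l and + + +, are the parental types, so the F1 was k s l / + + +.
The two rarest classes, k s + and + + l, are the double crossovers. Comparing them with the parentals, only the l allele has switched, so l is the middle locus and the order is s – l – k.
Crossovers in the s–l interval produce the single-crossover classes k + l and + s + (61 + 64 = 125) plus the double crossovers (10).
RF(s–l) = (125 + 10) / 1000 = 135/1000 = 0.1350 → 13.5 centimorgans.

13.5 centimorgans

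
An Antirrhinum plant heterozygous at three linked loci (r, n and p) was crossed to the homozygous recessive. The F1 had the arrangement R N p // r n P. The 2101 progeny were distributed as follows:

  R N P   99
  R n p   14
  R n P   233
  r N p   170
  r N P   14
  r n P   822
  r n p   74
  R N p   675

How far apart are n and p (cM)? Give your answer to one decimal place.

The two rarest classes, R n p and r N P, are the double crossovers. Comparing them with the parentals, only the n allele has switched, so n is the middle locus and the order is p – n – r.
Crossovers in the p–n interval produce the single-crossover classes R N P and r n p (99 + 74 = 173) plus the double crossovers (28).
RF(p–n) = (173 + 28) / 2101 = 201/2101 = 0.0957 → 9.6 cM.

9.6 cM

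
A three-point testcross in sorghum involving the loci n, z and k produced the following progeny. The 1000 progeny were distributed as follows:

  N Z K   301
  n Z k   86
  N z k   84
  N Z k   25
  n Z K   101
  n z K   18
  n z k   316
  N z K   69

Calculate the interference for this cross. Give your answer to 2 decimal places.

The two most frequent reciprocal classes, n z k and N Z K, are the parental types, so the F1 was n z k / N Z K.
The two rarest classes, n z K and N Z k, are the double crossovers. Comparing them with the parentals, only the k allele has switched, so k is the middle locus and the order is z – k – n.
z–k: (155 + 43)/1000 = 0.1980; k–n: (185 + 43)/1000 = 0.2280.
Expected DCO frequency = 0.1980 × 0.2280 ≈ 0.04514; observed = 43/1000 ≈ 0.04300.
Coefficient of coincidence = 0.04300/0.04514 ≈ 0.95; interference = 1 − 0.95 = 0.05.

0.05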